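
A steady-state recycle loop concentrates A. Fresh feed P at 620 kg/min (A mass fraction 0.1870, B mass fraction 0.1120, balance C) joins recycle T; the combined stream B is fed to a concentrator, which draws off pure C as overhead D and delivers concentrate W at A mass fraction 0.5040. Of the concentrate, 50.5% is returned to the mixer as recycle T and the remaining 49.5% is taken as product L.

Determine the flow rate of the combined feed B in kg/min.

854.7 kg/min

Overall A balance (none leaves overhead): A in fresh feed = A in product, i.e. 620×0.187 = (1−0.505)·W·0.504.
W = 115.94/(0.504×0.495) = 464.73 kg/min.
Recycle T = 0.505×464.73 = 234.69 kg/min.
Combined feed B = 620 + 234.69 = 854.69 kg/min.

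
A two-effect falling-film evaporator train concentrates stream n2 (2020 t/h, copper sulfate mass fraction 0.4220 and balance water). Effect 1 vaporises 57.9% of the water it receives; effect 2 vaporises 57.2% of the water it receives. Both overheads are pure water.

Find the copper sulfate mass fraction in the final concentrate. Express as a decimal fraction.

water in feed = 2020×0.578 = 1167.6 t/h.
After stage 1: water left = (1−0.579)×1167.6 = 491.54; stream total = 1344 t/h.
After stage 2: water left = (1−0.572)×491.54 = 210.38; final concentrate = 1062.8 t/h.
copper sulfate fraction = 852.44/1062.8 = 0.8021.

0.8021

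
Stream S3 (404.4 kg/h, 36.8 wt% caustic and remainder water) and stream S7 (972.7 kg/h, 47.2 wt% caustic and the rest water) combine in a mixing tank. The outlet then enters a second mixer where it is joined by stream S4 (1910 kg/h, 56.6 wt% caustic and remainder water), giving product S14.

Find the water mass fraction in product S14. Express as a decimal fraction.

0.486

Overall, product flow = 3287.1 kg/h.
water in = 404.4×0.632 + 972.7×0.528 + 1910×0.434 = 1598.1 kg/h.
water fraction in S14 = 0.486.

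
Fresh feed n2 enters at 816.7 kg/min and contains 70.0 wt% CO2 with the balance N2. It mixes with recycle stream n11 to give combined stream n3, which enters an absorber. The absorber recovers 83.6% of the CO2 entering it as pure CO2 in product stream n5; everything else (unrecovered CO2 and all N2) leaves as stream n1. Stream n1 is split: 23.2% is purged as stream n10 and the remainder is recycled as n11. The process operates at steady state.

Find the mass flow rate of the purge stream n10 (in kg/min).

269.9 kg/min

N2 enters only via n2 and leaves only via the purge: 816.7×0.300 = 0.232×(N2 in n1), and the absorber passes all N2, so N2 in n3 = N2 in n1 = 1056.1 kg/min.
CO2 in n3: m_A = 816.7×0.700 + (1−0.232)·(1−0.836)·m_A, so m_A = 571.69/0.8740 = 654.07 kg/min.
n1 = (1−0.836)×654.07 + 1056.1 = 1163.3 kg/min.
Purge n10 = 0.232×1163.3 = 269.9 kg/min.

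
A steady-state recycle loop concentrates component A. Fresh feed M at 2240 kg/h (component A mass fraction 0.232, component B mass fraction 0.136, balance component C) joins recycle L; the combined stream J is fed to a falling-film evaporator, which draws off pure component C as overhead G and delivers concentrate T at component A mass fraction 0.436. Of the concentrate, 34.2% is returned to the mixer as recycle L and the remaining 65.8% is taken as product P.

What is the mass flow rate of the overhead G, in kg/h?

1048 kg/h

Overall component A balance (none leaves overhead): component A in fresh feed = component A in product, i.e. 2240×0.232 = (1−0.342)·T·0.436.
T = 519.68/(0.436×0.658) = 1811.4 kg/h.
Recycle L = 0.342×1811.4 = 619.51 kg/h.
Combined feed J = 2240 + 619.51 = 2859.5 kg/h.
Overhead G = J − T = 2859.5 − 1811.4 = 1048.1 kg/h.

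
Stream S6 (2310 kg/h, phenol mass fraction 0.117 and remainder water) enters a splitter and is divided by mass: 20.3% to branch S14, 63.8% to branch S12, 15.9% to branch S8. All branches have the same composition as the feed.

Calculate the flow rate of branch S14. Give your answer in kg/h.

Branch S14 flow = 0.203×2310 = 468.93 kg/h.

468.9 kg/h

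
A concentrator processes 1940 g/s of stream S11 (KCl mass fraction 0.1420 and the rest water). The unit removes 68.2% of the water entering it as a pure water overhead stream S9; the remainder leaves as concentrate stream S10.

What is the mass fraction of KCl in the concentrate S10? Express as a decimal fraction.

KCl is not removed: 1940×0.142 = 275.48 g/s of KCl enters S10.
water entering = 1940×0.858 = 1664.5 g/s; overhead removed = 0.682×1664.5 = 1135.2 g/s.
Concentrate = 1940 − 1135.2 = 804.8 g/s.
Mass fraction = 275.48/804.8 = 0.3423.

0.3423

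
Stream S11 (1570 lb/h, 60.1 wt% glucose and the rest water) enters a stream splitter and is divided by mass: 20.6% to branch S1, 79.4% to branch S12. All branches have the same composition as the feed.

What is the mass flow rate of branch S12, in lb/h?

1247 lb/h

Branch S12 flow = 0.794×1570 = 1246.6 lb/h.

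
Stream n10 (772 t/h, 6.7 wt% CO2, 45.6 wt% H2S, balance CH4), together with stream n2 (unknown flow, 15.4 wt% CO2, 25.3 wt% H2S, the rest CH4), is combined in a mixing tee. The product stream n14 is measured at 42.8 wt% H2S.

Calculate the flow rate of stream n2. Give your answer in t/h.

123.5 t/h

Let n2 be the unknown flow. Total out = 772 + n2.
H2S balance: 352.03 + 0.253·n2 = 0.428·(772 + n2)
(0.253 − 0.428)·n2 = 0.428×772 − 352.03 = -21.616
n2 = -21.616 / -0.175 = 123.52 t/h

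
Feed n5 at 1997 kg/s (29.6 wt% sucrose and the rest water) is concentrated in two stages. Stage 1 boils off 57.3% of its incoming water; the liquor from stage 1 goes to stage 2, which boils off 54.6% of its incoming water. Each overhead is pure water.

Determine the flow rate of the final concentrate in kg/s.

863.7 kg/s

water in feed = 1997×0.704 = 1405.9 kg/s.
After stage 1: water left = (1−0.573)×1405.9 = 600.31; stream total = 1191.4 kg/s.
After stage 2: water left = (1−0.546)×600.31 = 272.54; final concentrate = 863.65 kg/s.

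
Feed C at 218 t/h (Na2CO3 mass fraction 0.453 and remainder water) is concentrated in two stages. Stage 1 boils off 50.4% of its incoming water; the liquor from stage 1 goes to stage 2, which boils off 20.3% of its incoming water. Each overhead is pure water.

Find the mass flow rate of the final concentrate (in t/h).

145.9 t/h

water in feed = 218×0.547 = 119.25 t/h.
After stage 1: water left = (1−0.504)×119.25 = 59.146; stream total = 157.9 t/h.
After stage 2: water left = (1−0.203)×59.146 = 47.139; final concentrate = 145.89 t/h.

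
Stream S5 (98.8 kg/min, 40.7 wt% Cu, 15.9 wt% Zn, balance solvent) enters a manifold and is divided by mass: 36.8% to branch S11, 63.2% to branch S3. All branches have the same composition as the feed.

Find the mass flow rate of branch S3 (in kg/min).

62.44 kg/min

Branch S3 flow = 0.632×98.8 = 62.442 kg/min.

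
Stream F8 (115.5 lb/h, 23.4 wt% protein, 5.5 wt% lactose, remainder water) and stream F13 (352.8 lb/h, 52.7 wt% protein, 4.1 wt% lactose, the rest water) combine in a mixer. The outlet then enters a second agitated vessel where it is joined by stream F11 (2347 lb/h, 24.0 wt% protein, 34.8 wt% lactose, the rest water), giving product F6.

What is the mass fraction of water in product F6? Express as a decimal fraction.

Overall, product flow = 2815.3 lb/h.
water in = 115.5×0.711 + 352.8×0.432 + 2347×0.412 = 1201.5 lb/h.
water fraction in F6 = 0.427.

0.427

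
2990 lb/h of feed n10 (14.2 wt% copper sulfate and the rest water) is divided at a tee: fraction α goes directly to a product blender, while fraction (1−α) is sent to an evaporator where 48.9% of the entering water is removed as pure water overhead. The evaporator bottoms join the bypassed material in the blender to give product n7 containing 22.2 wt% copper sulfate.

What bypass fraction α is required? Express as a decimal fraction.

0.141

All 2990×0.142 = 424.58 lb/h of copper sulfate reaches n7, so n7 = 424.58/0.222 = 1912.5 lb/h and vapour = 1077.5 lb/h.
The evaporator receives (1−α)·2990 of feed at 0.858 water and removes 0.489 of that water:
0.489×0.858×(1−α)×2990 = 1077.5
(1−α) = 1077.5/1254.5 = 0.8589;  α = 0.1411.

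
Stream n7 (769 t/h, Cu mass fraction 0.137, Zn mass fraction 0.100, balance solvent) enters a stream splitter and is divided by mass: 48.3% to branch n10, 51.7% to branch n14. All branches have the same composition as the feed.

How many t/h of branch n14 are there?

Branch n14 flow = 0.517×769 = 397.57 t/h.

397.6 t/h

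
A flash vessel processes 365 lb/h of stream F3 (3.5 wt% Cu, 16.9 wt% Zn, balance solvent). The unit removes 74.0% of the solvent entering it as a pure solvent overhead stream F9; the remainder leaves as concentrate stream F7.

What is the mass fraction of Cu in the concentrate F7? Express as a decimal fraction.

0.085

Cu is not removed: 365×0.035 = 12.775 lb/h of Cu enters F7.
solvent entering = 365×0.796 = 290.54 lb/h; overhead removed = 0.740×290.54 = 215 lb/h.
Concentrate = 365 − 215 = 150 lb/h.
Mass fraction = 12.775/150 = 0.085.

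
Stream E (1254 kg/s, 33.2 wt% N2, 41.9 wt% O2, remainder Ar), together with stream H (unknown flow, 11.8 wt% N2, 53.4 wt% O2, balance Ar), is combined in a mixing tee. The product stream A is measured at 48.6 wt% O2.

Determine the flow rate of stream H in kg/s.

1750 kg/s

Let H be the unknown flow. Total out = 1254 + H.
O2 balance: 525.43 + 0.534·H = 0.486·(1254 + H)
(0.534 − 0.486)·H = 0.486×1254 − 525.43 = 84.018
H = 84.018 / 0.048 = 1750.4 kg/s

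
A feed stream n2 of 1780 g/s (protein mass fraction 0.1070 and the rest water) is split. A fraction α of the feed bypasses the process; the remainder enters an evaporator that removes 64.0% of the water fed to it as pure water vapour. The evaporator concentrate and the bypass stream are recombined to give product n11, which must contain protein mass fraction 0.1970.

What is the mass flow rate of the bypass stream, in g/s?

357.1 g/s

All 1780×0.107 = 190.46 g/s of protein reaches n11, so n11 = 190.46/0.197 = 966.8 g/s and vapour = 813.2 g/s.
The evaporator receives (1−α)·1780 of feed at 0.893 water and removes 0.640 of that water:
0.640×0.893×(1−α)×1780 = 813.2
(1−α) = 813.2/1017.3 = 0.7994;  α = 0.2006.
Bypass flow = 0.2006×1780 = 357.13 g/s.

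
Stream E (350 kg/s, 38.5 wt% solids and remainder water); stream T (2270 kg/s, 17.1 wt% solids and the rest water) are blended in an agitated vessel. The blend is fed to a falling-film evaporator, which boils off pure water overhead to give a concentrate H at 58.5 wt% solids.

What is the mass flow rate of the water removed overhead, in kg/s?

1726 kg/s

solids entering = 350×0.385 + 2270×0.171 = 522.92 kg/s.
All solids reports to H, so H = 522.92/0.585 = 893.88 kg/s.
Total feed = 2620 kg/s; overhead = 2620 − 893.88 = 1726.1 kg/s.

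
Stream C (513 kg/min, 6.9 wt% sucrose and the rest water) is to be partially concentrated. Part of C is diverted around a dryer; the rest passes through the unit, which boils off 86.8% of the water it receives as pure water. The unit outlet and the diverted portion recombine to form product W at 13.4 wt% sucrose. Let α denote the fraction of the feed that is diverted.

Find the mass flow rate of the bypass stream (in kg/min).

All 513×0.069 = 35.397 kg/min of sucrose reaches W, so W = 35.397/0.134 = 264.16 kg/min and vapour = 248.84 kg/min.
The evaporator receives (1−α)·513 of feed at 0.931 water and removes 0.868 of that water:
0.868×0.931×(1−α)×513 = 248.84
(1−α) = 248.84/414.56 = 0.6003;  α = 0.3997.
Bypass flow = 0.3997×513 = 205.07 kg/min.

205.1 kg/min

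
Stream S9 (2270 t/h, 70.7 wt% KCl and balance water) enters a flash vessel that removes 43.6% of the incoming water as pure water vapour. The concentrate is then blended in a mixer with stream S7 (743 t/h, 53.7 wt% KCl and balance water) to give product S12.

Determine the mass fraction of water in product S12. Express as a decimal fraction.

0.2641

Vapour removed = 0.436×0.293×2270 = 289.99 t/h; concentrate = 1980 t/h.
water reaching the mixer = 375.12 (from concentrate) + 743×0.463 = 719.13 t/h.
Product flow = 1980 + 743 = 2723 t/h; water fraction = 0.2641.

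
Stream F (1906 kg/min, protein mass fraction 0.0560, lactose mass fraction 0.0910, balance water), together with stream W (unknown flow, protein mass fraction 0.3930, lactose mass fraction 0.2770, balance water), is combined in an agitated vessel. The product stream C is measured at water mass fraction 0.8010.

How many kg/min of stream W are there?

210.4 kg/min

Let W be the unknown flow. Total out = 1906 + W.
water balance: 1625.8 + 0.330·W = 0.801·(1906 + W)
(0.330 − 0.801)·W = 0.801×1906 − 1625.8 = -99.112
W = -99.112 / -0.471 = 210.43 kg/min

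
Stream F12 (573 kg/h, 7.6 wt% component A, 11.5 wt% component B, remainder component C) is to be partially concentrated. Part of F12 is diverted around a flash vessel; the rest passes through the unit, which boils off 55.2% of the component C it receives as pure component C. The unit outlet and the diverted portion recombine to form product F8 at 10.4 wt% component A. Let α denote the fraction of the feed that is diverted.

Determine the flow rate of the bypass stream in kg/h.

All 573×0.076 = 43.548 kg/h of component A reaches F8, so F8 = 43.548/0.104 = 418.73 kg/h and vapour = 154.27 kg/h.
The evaporator receives (1−α)·573 of feed at 0.809 component C and removes 0.552 of that component C:
0.552×0.809×(1−α)×573 = 154.27
(1−α) = 154.27/255.88 = 0.6029;  α = 0.3971.
Bypass flow = 0.3971×573 = 227.54 kg/h.

227.5 kg/h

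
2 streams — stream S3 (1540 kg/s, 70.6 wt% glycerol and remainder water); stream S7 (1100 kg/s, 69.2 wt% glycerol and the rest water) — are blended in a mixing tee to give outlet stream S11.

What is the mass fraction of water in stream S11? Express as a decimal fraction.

0.2998

Total flow out = 1540 + 1100 = 2640 kg/s.
water in = 1540×0.294 + 1100×0.308 = 791.56 kg/s.
water mass fraction in S11 = 791.56/2640 = 0.2998.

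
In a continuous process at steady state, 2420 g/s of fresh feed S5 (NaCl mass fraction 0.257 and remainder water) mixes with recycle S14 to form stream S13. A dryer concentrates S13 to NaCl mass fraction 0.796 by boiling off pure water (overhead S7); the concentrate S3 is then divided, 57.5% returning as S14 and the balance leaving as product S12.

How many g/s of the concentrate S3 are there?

Overall NaCl balance (none leaves overhead): NaCl in fresh feed = NaCl in product, i.e. 2420×0.257 = (1−0.575)·S3·0.796.
S3 = 621.94/(0.796×0.425) = 1838.4 g/s.

1838 g/s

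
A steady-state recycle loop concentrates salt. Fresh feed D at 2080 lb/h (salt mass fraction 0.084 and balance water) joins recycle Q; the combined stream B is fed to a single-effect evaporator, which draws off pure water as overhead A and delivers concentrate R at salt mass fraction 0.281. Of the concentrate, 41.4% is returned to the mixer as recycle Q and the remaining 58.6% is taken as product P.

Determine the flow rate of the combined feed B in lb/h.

Overall salt balance (none leaves overhead): salt in fresh feed = salt in product, i.e. 2080×0.084 = (1−0.414)·R·0.281.
R = 174.72/(0.281×0.586) = 1061.1 lb/h.
Recycle Q = 0.414×1061.1 = 439.28 lb/h.
Combined feed B = 2080 + 439.28 = 2519.3 lb/h.

2519 lb/h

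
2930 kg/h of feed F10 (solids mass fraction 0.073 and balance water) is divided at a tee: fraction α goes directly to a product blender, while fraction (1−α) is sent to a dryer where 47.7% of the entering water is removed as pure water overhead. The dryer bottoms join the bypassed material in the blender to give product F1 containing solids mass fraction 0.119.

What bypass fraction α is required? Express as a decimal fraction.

All 2930×0.073 = 213.89 kg/h of solids reaches F1, so F1 = 213.89/0.119 = 1797.4 kg/h and vapour = 1132.6 kg/h.
The evaporator receives (1−α)·2930 of feed at 0.927 water and removes 0.477 of that water:
0.477×0.927×(1−α)×2930 = 1132.6
(1−α) = 1132.6/1295.6 = 0.8742;  α = 0.1258.

0.126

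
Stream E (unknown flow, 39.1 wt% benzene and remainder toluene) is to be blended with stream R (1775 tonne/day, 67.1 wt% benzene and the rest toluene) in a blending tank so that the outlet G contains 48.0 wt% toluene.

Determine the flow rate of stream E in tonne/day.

Let E be the unknown flow. Total out = 1775 + E.
toluene balance: 583.98 + 0.609·E = 0.480·(1775 + E)
(0.609 − 0.480)·E = 0.480×1775 − 583.98 = 268.02
E = 268.02 / 0.129 = 2077.7 tonne/day

2078 tonne/day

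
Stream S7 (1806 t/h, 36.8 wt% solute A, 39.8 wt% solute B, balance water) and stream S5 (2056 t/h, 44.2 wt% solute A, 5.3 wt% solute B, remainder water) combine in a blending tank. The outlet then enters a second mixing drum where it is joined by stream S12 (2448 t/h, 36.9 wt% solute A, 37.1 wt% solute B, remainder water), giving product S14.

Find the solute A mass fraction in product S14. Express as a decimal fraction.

0.3925

Overall, product flow = 6310 t/h.
solute A in = 1806×0.368 + 2056×0.442 + 2448×0.369 = 2476.7 t/h.
solute A fraction in S14 = 0.3925.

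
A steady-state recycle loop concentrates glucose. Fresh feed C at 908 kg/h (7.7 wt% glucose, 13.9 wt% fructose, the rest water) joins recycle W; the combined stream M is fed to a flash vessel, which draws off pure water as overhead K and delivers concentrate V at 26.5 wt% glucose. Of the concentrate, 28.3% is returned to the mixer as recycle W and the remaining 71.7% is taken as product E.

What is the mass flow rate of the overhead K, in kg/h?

Overall glucose balance (none leaves overhead): glucose in fresh feed = glucose in product, i.e. 908×0.077 = (1−0.283)·V·0.265.
V = 69.916/(0.265×0.717) = 367.97 kg/h.
Recycle W = 0.283×367.97 = 104.14 kg/h.
Combined feed M = 908 + 104.14 = 1012.1 kg/h.
Overhead K = M − V = 1012.1 − 367.97 = 644.17 kg/h.

644.2 kg/h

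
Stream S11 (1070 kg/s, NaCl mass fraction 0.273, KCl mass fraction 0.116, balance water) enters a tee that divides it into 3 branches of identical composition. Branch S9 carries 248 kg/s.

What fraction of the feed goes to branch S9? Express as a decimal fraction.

0.232

Fraction to S9 = 248/1070 = 0.2318.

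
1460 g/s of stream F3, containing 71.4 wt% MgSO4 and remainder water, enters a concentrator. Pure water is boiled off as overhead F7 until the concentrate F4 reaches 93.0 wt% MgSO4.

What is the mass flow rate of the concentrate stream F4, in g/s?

1121 g/s

MgSO4 is conserved: 1460×0.714 = 1042.4 g/s all reports to the concentrate.
Concentrate = 1042.4/(target fraction) = 1120.9 g/s.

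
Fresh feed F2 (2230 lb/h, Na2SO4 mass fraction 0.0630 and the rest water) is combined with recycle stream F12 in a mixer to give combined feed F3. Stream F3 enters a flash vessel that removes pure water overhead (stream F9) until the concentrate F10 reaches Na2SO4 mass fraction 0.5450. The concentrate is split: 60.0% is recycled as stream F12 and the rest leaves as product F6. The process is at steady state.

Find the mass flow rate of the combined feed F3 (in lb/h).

Overall Na2SO4 balance (none leaves overhead): Na2SO4 in fresh feed = Na2SO4 in product, i.e. 2230×0.063 = (1−0.600)·F10·0.545.
F10 = 140.49/(0.545×0.400) = 644.45 lb/h.
Recycle F12 = 0.600×644.45 = 386.67 lb/h.
Combined feed F3 = 2230 + 386.67 = 2616.7 lb/h.

2617 lb/h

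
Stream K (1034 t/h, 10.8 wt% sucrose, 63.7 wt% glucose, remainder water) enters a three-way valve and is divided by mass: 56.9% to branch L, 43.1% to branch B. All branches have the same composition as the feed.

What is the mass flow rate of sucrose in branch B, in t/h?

48.13 t/h

Branch B total = 0.431×1034 = 445.65 t/h.
sucrose in B = 0.108×445.65 = 48.131 t/h.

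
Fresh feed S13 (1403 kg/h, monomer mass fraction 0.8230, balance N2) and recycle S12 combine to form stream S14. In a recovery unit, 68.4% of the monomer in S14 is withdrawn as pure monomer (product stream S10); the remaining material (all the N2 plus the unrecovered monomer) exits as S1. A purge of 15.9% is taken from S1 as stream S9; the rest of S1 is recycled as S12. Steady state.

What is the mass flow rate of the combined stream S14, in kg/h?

N2 enters only via S13 and leaves only via the purge: 1403×0.177 = 0.159×(N2 in S1), and the recovery unit passes all N2, so N2 in S14 = N2 in S1 = 1561.8 kg/h.
monomer in S14: m_A = 1403×0.823 + (1−0.159)·(1−0.684)·m_A, so m_A = 1154.7/0.7342 = 1572.6 kg/h.
S14 = 1572.6 + 1561.8 = 3134.4 kg/h.

3134 kg/h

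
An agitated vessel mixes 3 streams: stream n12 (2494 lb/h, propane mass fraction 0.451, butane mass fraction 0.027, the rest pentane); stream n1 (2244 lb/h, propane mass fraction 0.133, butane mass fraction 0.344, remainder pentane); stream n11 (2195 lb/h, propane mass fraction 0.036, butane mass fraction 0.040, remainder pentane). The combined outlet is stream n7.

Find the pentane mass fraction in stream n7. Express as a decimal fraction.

Total flow out = 2494 + 2244 + 2195 = 6933 lb/h.
pentane in = 2494×0.522 + 2244×0.523 + 2195×0.924 = 4503.7 lb/h.
pentane mass fraction in n7 = 4503.7/6933 = 0.650.

0.650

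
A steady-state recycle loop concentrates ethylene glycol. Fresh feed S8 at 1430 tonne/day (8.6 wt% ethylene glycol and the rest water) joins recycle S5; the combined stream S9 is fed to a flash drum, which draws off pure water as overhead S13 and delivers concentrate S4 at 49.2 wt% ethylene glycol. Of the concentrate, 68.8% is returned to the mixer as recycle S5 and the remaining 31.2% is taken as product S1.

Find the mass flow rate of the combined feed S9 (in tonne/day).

Overall ethylene glycol balance (none leaves overhead): ethylene glycol in fresh feed = ethylene glycol in product, i.e. 1430×0.086 = (1−0.688)·S4·0.492.
S4 = 122.98/(0.492×0.312) = 801.15 tonne/day.
Recycle S5 = 0.688×801.15 = 551.19 tonne/day.
Combined feed S9 = 1430 + 551.19 = 1981.2 tonne/day.

1981 tonne/day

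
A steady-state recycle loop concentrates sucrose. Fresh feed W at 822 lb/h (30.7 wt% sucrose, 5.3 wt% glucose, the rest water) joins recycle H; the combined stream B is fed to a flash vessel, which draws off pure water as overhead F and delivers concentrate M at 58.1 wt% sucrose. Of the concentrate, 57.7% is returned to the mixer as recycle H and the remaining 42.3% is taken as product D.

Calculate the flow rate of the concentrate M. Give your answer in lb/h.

1027 lb/h

Overall sucrose balance (none leaves overhead): sucrose in fresh feed = sucrose in product, i.e. 822×0.307 = (1−0.577)·M·0.581.
M = 252.35/(0.581×0.423) = 1026.8 lb/h.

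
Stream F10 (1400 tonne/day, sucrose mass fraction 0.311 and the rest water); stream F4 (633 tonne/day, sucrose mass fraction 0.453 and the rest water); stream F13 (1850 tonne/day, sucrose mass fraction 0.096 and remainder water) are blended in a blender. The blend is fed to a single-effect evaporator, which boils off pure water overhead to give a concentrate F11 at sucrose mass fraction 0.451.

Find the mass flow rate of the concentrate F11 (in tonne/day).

sucrose entering = 1400×0.311 + 633×0.453 + 1850×0.096 = 899.75 tonne/day.
All sucrose reports to F11, so F11 = 899.75/0.451 = 1995 tonne/day.

1995 tonne/day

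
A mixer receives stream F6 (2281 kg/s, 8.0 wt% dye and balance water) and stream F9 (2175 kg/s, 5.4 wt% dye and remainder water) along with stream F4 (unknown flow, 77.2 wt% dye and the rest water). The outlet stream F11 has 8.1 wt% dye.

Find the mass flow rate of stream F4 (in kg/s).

88.29 kg/s

Let F4 be the unknown flow. Total out = 4456 + F4.
dye balance: 299.93 + 0.772·F4 = 0.081·(4456 + F4)
(0.772 − 0.081)·F4 = 0.081×4456 − 299.93 = 61.006
F4 = 61.006 / 0.691 = 88.287 kg/s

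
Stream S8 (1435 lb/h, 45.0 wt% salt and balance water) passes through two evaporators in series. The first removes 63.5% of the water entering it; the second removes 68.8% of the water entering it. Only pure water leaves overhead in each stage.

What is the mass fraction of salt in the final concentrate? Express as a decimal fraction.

0.878

water in feed = 1435×0.550 = 789.25 lb/h.
After stage 1: water left = (1−0.635)×789.25 = 288.08; stream total = 933.83 lb/h.
After stage 2: water left = (1−0.688)×288.08 = 89.88; final concentrate = 735.63 lb/h.
salt fraction = 645.75/735.63 = 0.878.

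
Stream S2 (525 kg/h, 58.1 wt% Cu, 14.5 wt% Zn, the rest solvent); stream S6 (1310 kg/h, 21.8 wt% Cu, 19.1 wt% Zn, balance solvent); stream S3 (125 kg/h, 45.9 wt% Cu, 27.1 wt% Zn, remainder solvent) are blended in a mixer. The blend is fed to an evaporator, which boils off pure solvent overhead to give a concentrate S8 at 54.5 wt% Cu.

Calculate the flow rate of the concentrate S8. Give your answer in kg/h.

1189 kg/h

Cu entering = 525×0.581 + 1310×0.218 + 125×0.459 = 647.98 kg/h.
All Cu reports to S8, so S8 = 647.98/0.545 = 1189 kg/h.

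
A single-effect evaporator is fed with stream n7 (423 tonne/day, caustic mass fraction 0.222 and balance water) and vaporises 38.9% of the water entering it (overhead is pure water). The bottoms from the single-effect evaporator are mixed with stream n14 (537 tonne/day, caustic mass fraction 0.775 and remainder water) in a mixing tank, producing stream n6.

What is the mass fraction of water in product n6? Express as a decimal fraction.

0.387

Vapour removed = 0.389×0.778×423 = 128.02 tonne/day; concentrate = 294.98 tonne/day.
water reaching the mixer = 201.08 (from concentrate) + 537×0.225 = 321.9 tonne/day.
Product flow = 294.98 + 537 = 831.98 tonne/day; water fraction = 0.387.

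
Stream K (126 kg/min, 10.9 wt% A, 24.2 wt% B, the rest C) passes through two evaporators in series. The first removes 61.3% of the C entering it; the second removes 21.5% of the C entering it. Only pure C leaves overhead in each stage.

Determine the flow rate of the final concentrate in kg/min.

69.07 kg/min

C in feed = 126×0.649 = 81.774 kg/min.
After stage 1: C left = (1−0.613)×81.774 = 31.647; stream total = 75.873 kg/min.
After stage 2: C left = (1−0.215)×31.647 = 24.843; final concentrate = 69.069 kg/min.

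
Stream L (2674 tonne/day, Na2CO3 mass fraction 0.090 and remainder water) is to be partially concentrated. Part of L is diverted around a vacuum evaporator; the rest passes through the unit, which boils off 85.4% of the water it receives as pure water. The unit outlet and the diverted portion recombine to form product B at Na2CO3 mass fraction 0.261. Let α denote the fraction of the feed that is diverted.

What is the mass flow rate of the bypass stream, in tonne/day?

419.7 tonne/day

All 2674×0.090 = 240.66 tonne/day of Na2CO3 reaches B, so B = 240.66/0.261 = 922.07 tonne/day and vapour = 1751.9 tonne/day.
The evaporator receives (1−α)·2674 of feed at 0.910 water and removes 0.854 of that water:
0.854×0.910×(1−α)×2674 = 1751.9
(1−α) = 1751.9/2078.1 = 0.8431;  α = 0.1569.
Bypass flow = 0.1569×2674 = 419.67 tonne/day.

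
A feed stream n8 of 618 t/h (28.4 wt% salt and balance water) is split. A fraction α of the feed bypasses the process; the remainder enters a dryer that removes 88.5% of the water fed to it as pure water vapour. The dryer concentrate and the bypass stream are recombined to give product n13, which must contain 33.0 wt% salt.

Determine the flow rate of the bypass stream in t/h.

482.1 t/h

All 618×0.284 = 175.51 t/h of salt reaches n13, so n13 = 175.51/0.330 = 531.85 t/h and vapour = 86.145 t/h.
The evaporator receives (1−α)·618 of feed at 0.716 water and removes 0.885 of that water:
0.885×0.716×(1−α)×618 = 86.145
(1−α) = 86.145/391.6 = 0.2200;  α = 0.7800.
Bypass flow = 0.7800×618 = 482.05 t/h.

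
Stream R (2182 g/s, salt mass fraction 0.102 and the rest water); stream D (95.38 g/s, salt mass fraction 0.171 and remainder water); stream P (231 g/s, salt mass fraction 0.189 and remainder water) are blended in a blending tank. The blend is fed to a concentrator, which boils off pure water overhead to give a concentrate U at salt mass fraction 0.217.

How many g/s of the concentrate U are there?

salt entering = 2182×0.102 + 95.38×0.171 + 231×0.189 = 282.53 g/s.
All salt reports to U, so U = 282.53/0.217 = 1302 g/s.

1302 g/s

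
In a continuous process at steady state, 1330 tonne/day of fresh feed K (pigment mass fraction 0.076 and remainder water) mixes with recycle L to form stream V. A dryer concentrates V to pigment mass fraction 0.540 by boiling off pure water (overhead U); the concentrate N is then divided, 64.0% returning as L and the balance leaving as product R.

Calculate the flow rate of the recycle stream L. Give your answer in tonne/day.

Overall pigment balance (none leaves overhead): pigment in fresh feed = pigment in product, i.e. 1330×0.076 = (1−0.640)·N·0.540.
N = 101.08/(0.540×0.360) = 519.96 tonne/day.
Recycle L = 0.640×519.96 = 332.77 tonne/day.

332.8 tonne/day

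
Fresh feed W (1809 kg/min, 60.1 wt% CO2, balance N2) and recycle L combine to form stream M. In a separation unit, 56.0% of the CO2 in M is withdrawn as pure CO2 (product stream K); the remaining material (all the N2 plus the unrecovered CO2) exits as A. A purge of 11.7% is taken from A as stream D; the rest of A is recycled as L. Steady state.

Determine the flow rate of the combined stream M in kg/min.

7947 kg/min

N2 enters only via W and leaves only via the purge: 1809×0.399 = 0.117×(N2 in A), and the separation unit passes all N2, so N2 in M = N2 in A = 6169.2 kg/min.
CO2 in M: m_A = 1809×0.601 + (1−0.117)·(1−0.560)·m_A, so m_A = 1087.2/0.6115 = 1778 kg/min.
M = 1778 + 6169.2 = 7947.1 kg/min.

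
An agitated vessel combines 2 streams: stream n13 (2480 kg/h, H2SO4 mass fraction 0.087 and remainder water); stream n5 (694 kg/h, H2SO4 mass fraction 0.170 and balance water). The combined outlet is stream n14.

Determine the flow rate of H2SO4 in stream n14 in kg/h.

333.7 kg/h

H2SO4 out = H2SO4 in = 2480×0.087 + 694×0.170 = 333.74 kg/h.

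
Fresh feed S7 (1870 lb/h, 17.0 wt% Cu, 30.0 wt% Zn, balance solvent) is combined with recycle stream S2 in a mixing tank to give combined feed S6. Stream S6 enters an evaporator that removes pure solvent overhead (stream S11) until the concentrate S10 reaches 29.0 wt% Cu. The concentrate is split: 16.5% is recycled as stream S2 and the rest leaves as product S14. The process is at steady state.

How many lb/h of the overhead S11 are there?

773.8 lb/h

Overall Cu balance (none leaves overhead): Cu in fresh feed = Cu in product, i.e. 1870×0.170 = (1−0.165)·S10·0.290.
S10 = 317.9/(0.290×0.835) = 1312.8 lb/h.
Recycle S2 = 0.165×1312.8 = 216.62 lb/h.
Combined feed S6 = 1870 + 216.62 = 2086.6 lb/h.
Overhead S11 = S6 − S10 = 2086.6 − 1312.8 = 773.79 lb/h.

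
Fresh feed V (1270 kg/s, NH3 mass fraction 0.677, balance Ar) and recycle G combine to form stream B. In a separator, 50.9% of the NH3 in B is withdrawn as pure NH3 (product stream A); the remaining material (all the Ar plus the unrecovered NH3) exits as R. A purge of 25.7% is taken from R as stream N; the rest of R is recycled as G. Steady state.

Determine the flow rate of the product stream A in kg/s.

689 kg/s

NH3 in B: m_A = 1270×0.677 + (1−0.257)·(1−0.509)·m_A, so m_A = 859.79/0.6352 = 1353.6 kg/s.
Product A = 0.509×1353.6 = 688.98 kg/s.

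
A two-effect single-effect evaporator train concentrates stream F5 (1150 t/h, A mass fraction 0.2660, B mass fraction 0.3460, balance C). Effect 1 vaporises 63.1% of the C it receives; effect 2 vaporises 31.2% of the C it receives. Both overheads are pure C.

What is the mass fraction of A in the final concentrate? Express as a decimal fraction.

C in feed = 1150×0.388 = 446.2 t/h.
After stage 1: C left = (1−0.631)×446.2 = 164.65; stream total = 868.45 t/h.
After stage 2: C left = (1−0.312)×164.65 = 113.28; final concentrate = 817.08 t/h.
A fraction = 305.9/817.08 = 0.3744.

0.3744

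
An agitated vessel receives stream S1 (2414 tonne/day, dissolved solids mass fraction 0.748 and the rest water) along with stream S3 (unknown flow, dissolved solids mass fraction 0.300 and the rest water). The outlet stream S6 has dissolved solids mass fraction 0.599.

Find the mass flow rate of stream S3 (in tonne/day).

1203 tonne/day

Let S3 be the unknown flow. Total out = 2414 + S3.
dissolved solids balance: 1805.7 + 0.300·S3 = 0.599·(2414 + S3)
(0.300 − 0.599)·S3 = 0.599×2414 − 1805.7 = -359.69
S3 = -359.69 / -0.299 = 1203 tonne/day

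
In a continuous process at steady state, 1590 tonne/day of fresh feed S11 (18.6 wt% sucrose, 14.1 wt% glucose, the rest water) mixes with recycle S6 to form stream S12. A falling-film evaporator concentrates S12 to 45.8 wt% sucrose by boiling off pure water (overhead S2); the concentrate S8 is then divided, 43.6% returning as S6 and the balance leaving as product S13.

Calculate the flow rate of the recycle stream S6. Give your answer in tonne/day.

499.2 tonne/day

Overall sucrose balance (none leaves overhead): sucrose in fresh feed = sucrose in product, i.e. 1590×0.186 = (1−0.436)·S8·0.458.
S8 = 295.74/(0.458×0.564) = 1144.9 tonne/day.
Recycle S6 = 0.436×1144.9 = 499.17 tonne/day.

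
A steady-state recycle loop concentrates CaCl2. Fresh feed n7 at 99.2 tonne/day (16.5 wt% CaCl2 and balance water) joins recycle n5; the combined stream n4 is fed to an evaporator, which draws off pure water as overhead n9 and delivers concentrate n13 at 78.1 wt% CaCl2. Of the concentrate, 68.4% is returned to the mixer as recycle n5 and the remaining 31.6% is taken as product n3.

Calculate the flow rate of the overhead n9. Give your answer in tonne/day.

Overall CaCl2 balance (none leaves overhead): CaCl2 in fresh feed = CaCl2 in product, i.e. 99.2×0.165 = (1−0.684)·n13·0.781.
n13 = 16.368/(0.781×0.316) = 66.322 tonne/day.
Recycle n5 = 0.684×66.322 = 45.364 tonne/day.
Combined feed n4 = 99.2 + 45.364 = 144.56 tonne/day.
Overhead n9 = n4 − n13 = 144.56 − 66.322 = 78.242 tonne/day.

78.24 tonne/day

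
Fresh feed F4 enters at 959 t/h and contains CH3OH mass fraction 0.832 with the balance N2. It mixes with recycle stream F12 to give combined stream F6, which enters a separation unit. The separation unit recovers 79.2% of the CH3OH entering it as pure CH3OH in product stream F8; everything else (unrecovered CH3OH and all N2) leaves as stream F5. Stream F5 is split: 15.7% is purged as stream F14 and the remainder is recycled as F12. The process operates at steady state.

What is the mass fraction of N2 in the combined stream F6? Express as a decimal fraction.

0.515

N2 enters only via F4 and leaves only via the purge: 959×0.168 = 0.157×(N2 in F5), and the separation unit passes all N2, so N2 in F6 = N2 in F5 = 1026.2 t/h.
CH3OH in F6: m_A = 959×0.832 + (1−0.157)·(1−0.792)·m_A, so m_A = 797.89/0.8247 = 967.54 t/h.
F6 = 967.54 + 1026.2 = 1993.7 t/h.
N2 fraction in F6 = 1026.2/1993.7 = 0.515.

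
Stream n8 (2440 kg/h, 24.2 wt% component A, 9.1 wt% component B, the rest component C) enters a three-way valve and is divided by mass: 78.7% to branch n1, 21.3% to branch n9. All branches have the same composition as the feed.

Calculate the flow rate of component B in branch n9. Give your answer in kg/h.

Branch n9 total = 0.213×2440 = 519.72 kg/h.
component B in n9 = 0.091×519.72 = 47.295 kg/h.

47.29 kg/h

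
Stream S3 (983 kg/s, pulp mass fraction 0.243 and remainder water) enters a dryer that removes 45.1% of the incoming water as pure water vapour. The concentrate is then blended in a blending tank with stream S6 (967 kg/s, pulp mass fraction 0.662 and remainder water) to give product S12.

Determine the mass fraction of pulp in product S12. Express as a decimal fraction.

0.544

Vapour removed = 0.451×0.757×983 = 335.6 kg/s; concentrate = 647.4 kg/s.
pulp reaching the mixer = 238.87 (from concentrate) + 967×0.662 = 879.02 kg/s.
Product flow = 647.4 + 967 = 1614.4 kg/s; pulp fraction = 0.544.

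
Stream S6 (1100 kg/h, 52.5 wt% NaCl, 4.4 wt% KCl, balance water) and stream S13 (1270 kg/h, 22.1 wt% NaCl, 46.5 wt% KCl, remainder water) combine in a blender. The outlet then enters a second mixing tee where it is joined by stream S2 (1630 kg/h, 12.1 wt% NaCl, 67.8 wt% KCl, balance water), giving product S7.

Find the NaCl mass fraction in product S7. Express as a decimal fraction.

Overall, product flow = 4000 kg/h.
NaCl in = 1100×0.525 + 1270×0.221 + 1630×0.121 = 1055.4 kg/h.
NaCl fraction in S7 = 0.264.

0.264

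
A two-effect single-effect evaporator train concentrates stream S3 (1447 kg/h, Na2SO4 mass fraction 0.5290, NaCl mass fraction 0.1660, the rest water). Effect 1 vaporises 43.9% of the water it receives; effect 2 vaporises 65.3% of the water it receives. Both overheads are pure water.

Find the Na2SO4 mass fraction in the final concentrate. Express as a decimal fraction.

0.7012

water in feed = 1447×0.305 = 441.33 kg/h.
After stage 1: water left = (1−0.439)×441.33 = 247.59; stream total = 1253.3 kg/h.
After stage 2: water left = (1−0.653)×247.59 = 85.913; final concentrate = 1091.6 kg/h.
Na2SO4 fraction = 765.46/1091.6 = 0.7012.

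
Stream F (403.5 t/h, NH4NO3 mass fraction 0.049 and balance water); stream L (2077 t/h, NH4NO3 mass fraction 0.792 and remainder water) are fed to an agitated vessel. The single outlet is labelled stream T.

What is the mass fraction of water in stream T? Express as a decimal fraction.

0.329

Total flow out = 403.5 + 2077 = 2480.5 t/h.
water in = 403.5×0.951 + 2077×0.208 = 815.74 t/h.
water mass fraction in T = 815.74/2480.5 = 0.329.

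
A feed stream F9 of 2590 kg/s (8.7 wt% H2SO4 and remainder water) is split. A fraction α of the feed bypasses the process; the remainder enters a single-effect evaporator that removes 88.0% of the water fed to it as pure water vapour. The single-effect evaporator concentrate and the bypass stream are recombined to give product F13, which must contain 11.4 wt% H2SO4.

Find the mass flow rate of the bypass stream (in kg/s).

All 2590×0.087 = 225.33 kg/s of H2SO4 reaches F13, so F13 = 225.33/0.114 = 1976.6 kg/s and vapour = 613.42 kg/s.
The evaporator receives (1−α)·2590 of feed at 0.913 water and removes 0.880 of that water:
0.880×0.913×(1−α)×2590 = 613.42
(1−α) = 613.42/2080.9 = 0.2948;  α = 0.7052.
Bypass flow = 0.7052×2590 = 1826.5 kg/s.

1827 kg/s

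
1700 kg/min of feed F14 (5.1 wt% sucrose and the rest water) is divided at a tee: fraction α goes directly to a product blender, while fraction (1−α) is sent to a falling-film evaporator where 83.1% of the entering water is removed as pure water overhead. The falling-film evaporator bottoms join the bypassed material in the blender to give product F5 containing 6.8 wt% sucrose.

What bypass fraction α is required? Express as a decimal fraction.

0.683

All 1700×0.051 = 86.7 kg/min of sucrose reaches F5, so F5 = 86.7/0.068 = 1275 kg/min and vapour = 425 kg/min.
The evaporator receives (1−α)·1700 of feed at 0.949 water and removes 0.831 of that water:
0.831×0.949×(1−α)×1700 = 425
(1−α) = 425/1340.7 = 0.3170;  α = 0.6830.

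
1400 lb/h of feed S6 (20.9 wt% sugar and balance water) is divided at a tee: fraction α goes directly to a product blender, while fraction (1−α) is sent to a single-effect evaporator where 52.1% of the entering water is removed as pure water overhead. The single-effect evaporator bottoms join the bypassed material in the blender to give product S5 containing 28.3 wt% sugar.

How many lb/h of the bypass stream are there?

511.7 lb/h

All 1400×0.209 = 292.6 lb/h of sugar reaches S5, so S5 = 292.6/0.283 = 1033.9 lb/h and vapour = 366.08 lb/h.
The evaporator receives (1−α)·1400 of feed at 0.791 water and removes 0.521 of that water:
0.521×0.791×(1−α)×1400 = 366.08
(1−α) = 366.08/576.96 = 0.6345;  α = 0.3655.
Bypass flow = 0.3655×1400 = 511.7 lb/h.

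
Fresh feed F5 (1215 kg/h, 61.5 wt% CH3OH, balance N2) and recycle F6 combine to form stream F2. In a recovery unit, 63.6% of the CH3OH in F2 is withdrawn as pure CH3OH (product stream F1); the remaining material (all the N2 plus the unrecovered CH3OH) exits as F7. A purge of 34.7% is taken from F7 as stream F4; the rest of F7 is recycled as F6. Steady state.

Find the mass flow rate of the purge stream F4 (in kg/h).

N2 enters only via F5 and leaves only via the purge: 1215×0.385 = 0.347×(N2 in F7), and the recovery unit passes all N2, so N2 in F2 = N2 in F7 = 1348.1 kg/h.
CH3OH in F2: m_A = 1215×0.615 + (1−0.347)·(1−0.636)·m_A, so m_A = 747.23/0.7623 = 980.21 kg/h.
F7 = (1−0.636)×980.21 + 1348.1 = 1704.9 kg/h.
Purge F4 = 0.347×1704.9 = 591.58 kg/h.

591.6 kg/h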